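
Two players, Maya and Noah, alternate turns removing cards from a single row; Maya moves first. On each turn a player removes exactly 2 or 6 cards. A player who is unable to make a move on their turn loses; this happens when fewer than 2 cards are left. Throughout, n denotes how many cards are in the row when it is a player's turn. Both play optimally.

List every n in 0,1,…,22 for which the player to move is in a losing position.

0, 1, 4, 5, 8, 9, 12, 13, 16, 17, 20, 21

Compute win/loss labels from the base case upward. A position with no move is L. Any other position is W if it can reach an L in one move, else L.
n=0: no move → L
n=1: no move → L
n=2: reaches L-position 0 → W
n=3: reaches L-position 1 → W
n=4: only reaches 2(W), which is W → L
n=5: only reaches 3(W), which is W → L
n=6: reaches L-position 4 → W
n=7: reaches L-position 5 → W
n=8: only reaches 6(W), 2(W), all W → L
n=9: only reaches 7(W), 3(W), all W → L
n=10: reaches L-position 8 → W
n=11: reaches L-position 9 → W
n=12: only reaches 10(W), 6(W), all W → L
n=13: only reaches 11(W), 7(W), all W → L
n=14: reaches L-position 12 → W
n=15: reaches L-position 13 → W
n=16: only reaches 14(W), 10(W), all W → L
n=17: only reaches 15(W), 11(W), all W → L
n=18: reaches L-position 16 → W
n=19: reaches L-position 17 → W
n=20: only reaches 18(W), 14(W), all W → L
n=21: only reaches 19(W), 15(W), all W → L
n=22: reaches L-position 20 → W
Reading off the rows marked L gives the requested list; there are 12 such values of n.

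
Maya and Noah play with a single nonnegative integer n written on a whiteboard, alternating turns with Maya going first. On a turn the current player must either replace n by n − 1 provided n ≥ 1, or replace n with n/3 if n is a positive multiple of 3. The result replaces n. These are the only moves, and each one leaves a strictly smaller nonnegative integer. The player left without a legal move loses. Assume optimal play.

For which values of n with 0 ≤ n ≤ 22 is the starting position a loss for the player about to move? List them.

Work bottom-up. With no move the player to move loses. Otherwise the position is W if at least one move leads to an L position for the opponent, and L if every move leads to a W.
n=0: no move → L
n=1: →0(L), so W
n=2: →1(W) only, which is W, so L
n=3: →2(L), so W
n=4: →3(W) only, which is W, so L
n=5: →4(L), so W
n=6: →2(L), so W
n=7: →6(W) only, which is W, so L
n=8: →7(L), so W
n=9: →3(W), 8(W) — all W, so L
n=10: →9(L), so W
n=11: →10(W) only, which is W, so L
n=12: →4(L), so W
n=13: →12(W) only, which is W, so L
n=14: →13(L), so W
n=15: →5(W), 14(W) — all W, so L
n=16: →15(L), so W
n=17: →16(W) only, which is W, so L
n=18: →17(L), so W
n=19: →18(W) only, which is W, so L
n=20: →19(L), so W
n=21: →7(L), so W
n=22: →21(W) only, which is W, so L
The losing starting values of n are exactly the entries labelled L in this table (11 of them).

0, 2, 4, 7, 9, 11, 13, 15, 17, 19, 22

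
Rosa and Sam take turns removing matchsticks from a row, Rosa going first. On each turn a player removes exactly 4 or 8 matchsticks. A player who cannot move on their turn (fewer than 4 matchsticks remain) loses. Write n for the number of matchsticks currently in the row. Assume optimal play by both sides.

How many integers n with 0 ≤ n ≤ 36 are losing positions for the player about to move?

13

Positions with no move are L. A position that does have a move is losing for the player to move precisely when every available move leads to a winning position for the opponent. Fill in the labels:
n=0: no move → L
n=1: no move → L
n=2: no move → L
n=3: no move → L
n=4: can move to 0, which is L ⇒ W
n=5: can move to 1, which is L ⇒ W
n=6: can move to 2, which is L ⇒ W
n=7: can move to 3, which is L ⇒ W
n=8: can move to 0, which is L ⇒ W
n=9: can move to 1, which is L ⇒ W
n=10: can move to 2, which is L ⇒ W
n=11: can move to 3, which is L ⇒ W
n=12: moves to 8(W), 4(W); every one is W ⇒ L
n=13: moves to 9(W), 5(W); every one is W ⇒ L
n=14: moves to 10(W), 6(W); every one is W ⇒ L
n=15: moves to 11(W), 7(W); every one is W ⇒ L
n=16: can move to 12, which is L ⇒ W
n=17: can move to 13, which is L ⇒ W
n=18: can move to 14, which is L ⇒ W
n=19: can move to 15, which is L ⇒ W
n=20: can move to 12, which is L ⇒ W
n=21: can move to 13, which is L ⇒ W
n=22: can move to 14, which is L ⇒ W
n=23: can move to 15, which is L ⇒ W
n=24: moves to 20(W), 16(W); every one is W ⇒ L
n=25: moves to 21(W), 17(W); every one is W ⇒ L
n=26: moves to 22(W), 18(W); every one is W ⇒ L
n=27: moves to 23(W), 19(W); every one is W ⇒ L
n=28: can move to 24, which is L ⇒ W
n=29: can move to 25, which is L ⇒ W
n=30: can move to 26, which is L ⇒ W
n=31: can move to 27, which is L ⇒ W
n=32: can move to 24, which is L ⇒ W
n=33: can move to 25, which is L ⇒ W
n=34: can move to 26, which is L ⇒ W
n=35: can move to 27, which is L ⇒ W
n=36: moves to 32(W), 28(W); every one is W ⇒ L
L entries with 0 ≤ n ≤ 36: n = 0, 1, 2, 3, 12, 13, 14, 15, 24, 25, 26, 27, 36; that makes 13.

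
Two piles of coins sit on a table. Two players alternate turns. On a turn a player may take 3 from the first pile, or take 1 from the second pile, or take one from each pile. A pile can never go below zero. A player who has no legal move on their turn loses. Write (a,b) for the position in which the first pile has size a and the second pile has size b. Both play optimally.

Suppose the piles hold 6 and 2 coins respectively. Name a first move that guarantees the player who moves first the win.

Classify positions by backward induction: terminal positions (no move available) are L. From any other position, the mover wins iff some move reaches an L.
No move ever increases a pile, so every position that can arise here has a ≤ 6 and b ≤ 2; it is enough to label the cells with 0 ≤ a ≤ 6 and 0 ≤ b ≤ 2.
Every move lowers a or b (never raises either), so fill the grid row by row in increasing a, and left to right within a row: each cell's successors are then already labelled.
      b=0  b=1  b=2
a=0:    L    W    L
a=1:    L    W    L
a=2:    L    W    L
a=3:    W    W    W
a=4:    W    L    W
a=5:    W    L    W
a=6:    L    W    W
Cells with no legal move (terminal, hence L): (0,0), (1,0), (2,0).
The remaining L cells, each justified by listing all of its moves:
(0,2): only reaches (0,1)(W), which is W → L
(1,2): only reaches (1,1)(W), (0,1)(W), all W → L
(2,2): only reaches (2,1)(W), (1,1)(W), all W → L
(4,1): only reaches (1,1)(W), (4,0)(W), (3,0)(W), all W → L
(5,1): only reaches (2,1)(W), (5,0)(W), (4,0)(W), all W → L
(6,0): only reaches (3,0)(W), which is W → L
Every other cell has at least one move into one of the L cells above, so it is W.
From (6,2), the L positions reachable in one move are: (5,1).

Move to (5,1).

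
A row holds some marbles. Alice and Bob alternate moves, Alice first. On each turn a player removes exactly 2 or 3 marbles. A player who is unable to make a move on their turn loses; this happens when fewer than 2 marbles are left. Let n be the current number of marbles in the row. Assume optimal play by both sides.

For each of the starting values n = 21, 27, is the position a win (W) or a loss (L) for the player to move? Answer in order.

21: L, 27: W

Build the W/L table. Terminal = L. A non-terminal position is W if it has a move to some L; otherwise it is L.
n=0: no move → L
n=1: no move → L
n=2: →0(L), so W
n=3: →1(L), so W
n=4: →1(L), so W
n=5: →3(W), 2(W) — all W, so L
n=6: →4(W), 3(W) — all W, so L
n=7: →5(L), so W
n=8: →6(L), so W
n=9: →6(L), so W
n=10: →8(W), 7(W) — all W, so L
n=11: →9(W), 8(W) — all W, so L
n=12: →10(L), so W
n=13: →11(L), so W
n=14: →11(L), so W
n=15: →13(W), 12(W) — all W, so L
n=16: →14(W), 13(W) — all W, so L
n=17: →15(L), so W
n=18: →16(L), so W
n=19: →16(L), so W
n=20: →18(W), 17(W) — all W, so L
n=21: →19(W), 18(W) — all W, so L
n=22: →20(L), so W
n=23: →21(L), so W
n=24: →21(L), so W
n=25: →23(W), 22(W) — all W, so L
n=26: →24(W), 23(W) — all W, so L
n=27: →25(L), so W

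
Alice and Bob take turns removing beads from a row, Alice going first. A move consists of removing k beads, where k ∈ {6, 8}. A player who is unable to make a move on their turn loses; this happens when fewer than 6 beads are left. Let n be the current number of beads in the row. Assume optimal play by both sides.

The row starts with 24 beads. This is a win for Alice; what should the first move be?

Remove 6, leaving 18.

Label each position W (a win for the player to move) or L (a loss). A position with no legal move is L; any other position is W exactly when some move reaches an L, and L when every move reaches a W.
n=0: no move → L
n=1: no move → L
n=2: no move → L
n=3: no move → L
n=4: no move → L
n=5: no move → L
n=6: reaches L-position 0 → W
n=7: reaches L-position 1 → W
n=8: reaches L-position 2 → W
n=9: reaches L-position 3 → W
n=10: reaches L-position 4 → W
n=11: reaches L-position 5 → W
n=12: reaches L-position 4 → W
n=13: reaches L-position 5 → W
n=14: only reaches 8(W), 6(W), all W → L
n=15: only reaches 9(W), 7(W), all W → L
n=16: only reaches 10(W), 8(W), all W → L
n=17: only reaches 11(W), 9(W), all W → L
n=18: only reaches 12(W), 10(W), all W → L
n=19: only reaches 13(W), 11(W), all W → L
n=20: reaches L-position 14 → W
n=21: reaches L-position 15 → W
n=22: reaches L-position 16 → W
n=23: reaches L-position 17 → W
n=24: reaches L-position 18 → W
From 24, the L positions reachable in one move are: 18, 16. Any move reaching one of these is winning.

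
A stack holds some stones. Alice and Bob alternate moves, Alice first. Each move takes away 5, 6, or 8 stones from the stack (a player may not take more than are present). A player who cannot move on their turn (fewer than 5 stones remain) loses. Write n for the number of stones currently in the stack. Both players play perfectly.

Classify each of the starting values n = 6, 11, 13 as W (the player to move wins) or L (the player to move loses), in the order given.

Positions with no move are L. A position that does have a move is losing for the player to move precisely when every available move leads to a winning position for the opponent. Fill in the labels:
n=0: no move → L
n=1: no move → L
n=2: no move → L
n=3: no move → L
n=4: no move → L
n=5: W (go to 0, an L position)
n=6: W (go to 1, an L position)
n=7: W (go to 2, an L position)
n=8: W (go to 3, an L position)
n=9: W (go to 4, an L position)
n=10: W (go to 4, an L position)
n=11: W (go to 3, an L position)
n=12: W (go to 4, an L position)
n=13: L (options 8(W), 7(W), 5(W) are all W)

6: W, 11: W, 13: L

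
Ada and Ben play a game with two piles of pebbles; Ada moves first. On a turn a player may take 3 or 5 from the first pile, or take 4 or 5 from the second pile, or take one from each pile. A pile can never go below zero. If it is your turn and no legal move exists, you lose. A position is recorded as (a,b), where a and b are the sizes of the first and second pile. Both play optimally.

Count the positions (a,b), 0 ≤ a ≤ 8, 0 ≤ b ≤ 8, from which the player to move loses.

Work bottom-up. With no move the player to move loses. Otherwise the position is W if at least one move leads to an L position for the opponent, and L if every move leads to a W.
Every move lowers a or b (never raises either), so fill the grid row by row in increasing a, and left to right within a row: each cell's successors are then already labelled.
      b=0  b=1  b=2  b=3  b=4  b=5  b=6  b=7  b=8
a=0:    L    L    L    L    W    W    W    W    W
a=1:    L    W    W    W    W    W    L    L    L
a=2:    L    W    L    L    W    W    W    W    W
a=3:    W    W    W    W    W    L    L    L    L
a=4:    W    L    L    L    L    W    W    W    W
a=5:    W    W    W    W    W    W    L    L    L
a=6:    W    L    L    L    L    W    W    W    W
a=7:    W    W    W    W    W    W    L    L    L
a=8:    L    L    L    L    W    W    W    W    W
Cells with no legal move (terminal, hence L): (0,0), (0,1), (0,2), (0,3), (1,0), (2,0).
The remaining L cells, each justified by listing all of its moves:
(1,6): moves to (1,2)(W), (1,1)(W), (0,5)(W); every one is W ⇒ L
(1,7): moves to (1,3)(W), (1,2)(W), (0,6)(W); every one is W ⇒ L
(1,8): moves to (1,4)(W), (1,3)(W), (0,7)(W); every one is W ⇒ L
(2,2): the only move is to (1,1)(W), a W ⇒ L
(2,3): the only move is to (1,2)(W), a W ⇒ L
(3,5): moves to (0,5)(W), (3,1)(W), (3,0)(W), (2,4)(W); every one is W ⇒ L
(3,6): moves to (0,6)(W), (3,2)(W), (3,1)(W), (2,5)(W); every one is W ⇒ L
(3,7): moves to (0,7)(W), (3,3)(W), (3,2)(W), (2,6)(W); every one is W ⇒ L
(3,8): moves to (0,8)(W), (3,4)(W), (3,3)(W), (2,7)(W); every one is W ⇒ L
(4,1): moves to (1,1)(W), (3,0)(W); every one is W ⇒ L
(4,2): moves to (1,2)(W), (3,1)(W); every one is W ⇒ L
(4,3): moves to (1,3)(W), (3,2)(W); every one is W ⇒ L
(4,4): moves to (1,4)(W), (4,0)(W), (3,3)(W); every one is W ⇒ L
(5,6): moves to (2,6)(W), (0,6)(W), (5,2)(W), (5,1)(W), (4,5)(W); every one is W ⇒ L
(5,7): moves to (2,7)(W), (0,7)(W), (5,3)(W), (5,2)(W), (4,6)(W); every one is W ⇒ L
(5,8): moves to (2,8)(W), (0,8)(W), (5,4)(W), (5,3)(W), (4,7)(W); every one is W ⇒ L
(6,1): moves to (3,1)(W), (1,1)(W), (5,0)(W); every one is W ⇒ L
(6,2): moves to (3,2)(W), (1,2)(W), (5,1)(W); every one is W ⇒ L
(6,3): moves to (3,3)(W), (1,3)(W), (5,2)(W); every one is W ⇒ L
(6,4): moves to (3,4)(W), (1,4)(W), (6,0)(W), (5,3)(W); every one is W ⇒ L
(7,6): moves to (4,6)(W), (2,6)(W), (7,2)(W), (7,1)(W), (6,5)(W); every one is W ⇒ L
(7,7): moves to (4,7)(W), (2,7)(W), (7,3)(W), (7,2)(W), (6,6)(W); every one is W ⇒ L
(7,8): moves to (4,8)(W), (2,8)(W), (7,4)(W), (7,3)(W), (6,7)(W); every one is W ⇒ L
(8,0): moves to (5,0)(W), (3,0)(W); every one is W ⇒ L
(8,1): moves to (5,1)(W), (3,1)(W), (7,0)(W); every one is W ⇒ L
(8,2): moves to (5,2)(W), (3,2)(W), (7,1)(W); every one is W ⇒ L
(8,3): moves to (5,3)(W), (3,3)(W), (7,2)(W); every one is W ⇒ L
Every other cell has at least one move into one of the L cells above, so it is W.
L cells per row: a=0: 4, a=1: 4, a=2: 3, a=3: 4, a=4: 4, a=5: 3, a=6: 4, a=7: 3, a=8: 4; total 33.

33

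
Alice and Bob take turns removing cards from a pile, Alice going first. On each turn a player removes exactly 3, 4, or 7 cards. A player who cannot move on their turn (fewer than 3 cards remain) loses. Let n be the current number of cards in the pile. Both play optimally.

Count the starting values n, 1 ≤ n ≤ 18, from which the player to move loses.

Compute win/loss labels from the base case upward. A position with no move is L. Any other position is W if it can reach an L in one move, else L.
n=0: no move → L
n=1: no move → L
n=2: no move → L
n=3: reaches L-position 0 → W
n=4: reaches L-position 1 → W
n=5: reaches L-position 2 → W
n=6: reaches L-position 2 → W
n=7: reaches L-position 0 → W
n=8: reaches L-position 1 → W
n=9: reaches L-position 2 → W
n=10: only reaches 7(W), 6(W), 3(W), all W → L
n=11: only reaches 8(W), 7(W), 4(W), all W → L
n=12: only reaches 9(W), 8(W), 5(W), all W → L
n=13: reaches L-position 10 → W
n=14: reaches L-position 11 → W
n=15: reaches L-position 12 → W
n=16: reaches L-position 12 → W
n=17: reaches L-position 10 → W
n=18: reaches L-position 11 → W
L entries with 1 ≤ n ≤ 18 (n=0 is outside the asked range and is not counted): n = 1, 2, 10, 11, 12; that makes 5.

5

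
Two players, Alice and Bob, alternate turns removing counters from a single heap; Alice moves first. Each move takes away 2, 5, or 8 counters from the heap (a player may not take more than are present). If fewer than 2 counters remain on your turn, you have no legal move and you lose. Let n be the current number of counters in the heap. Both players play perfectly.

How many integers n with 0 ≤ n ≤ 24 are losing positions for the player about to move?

11

Use the standard recursion: the mover loses at a terminal position; elsewhere, the mover wins exactly when some move hands the opponent an L position.
n=0: no move → L
n=1: no move → L
n=2: reaches L-position 0 → W
n=3: reaches L-position 1 → W
n=4: only reaches 2(W), which is W → L
n=5: reaches L-position 0 → W
n=6: reaches L-position 4 → W
n=7: only reaches 5(W), 2(W), all W → L
n=8: reaches L-position 0 → W
n=9: reaches L-position 7 → W
n=10: only reaches 8(W), 5(W), 2(W), all W → L
n=11: only reaches 9(W), 6(W), 3(W), all W → L
n=12: reaches L-position 10 → W
n=13: reaches L-position 11 → W
n=14: only reaches 12(W), 9(W), 6(W), all W → L
n=15: reaches L-position 10 → W
n=16: reaches L-position 14 → W
n=17: only reaches 15(W), 12(W), 9(W), all W → L
n=18: reaches L-position 10 → W
n=19: reaches L-position 17 → W
n=20: only reaches 18(W), 15(W), 12(W), all W → L
n=21: only reaches 19(W), 16(W), 13(W), all W → L
n=22: reaches L-position 20 → W
n=23: reaches L-position 21 → W
n=24: only reaches 22(W), 19(W), 16(W), all W → L
L entries with 0 ≤ n ≤ 24: n = 0, 1, 4, 7, 10, 11, 14, 17, 20, 21, 24; that makes 11.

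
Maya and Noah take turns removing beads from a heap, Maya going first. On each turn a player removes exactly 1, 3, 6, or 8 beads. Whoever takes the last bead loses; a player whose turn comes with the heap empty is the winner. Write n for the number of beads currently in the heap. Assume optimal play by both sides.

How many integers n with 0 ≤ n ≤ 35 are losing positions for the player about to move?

12

Label each position W (a win for the player to move) or L (a loss). A position with no legal move is W; any other position is W exactly when some move reaches an L, and L when every move reaches a W.
n=0: no move; the opponent has just taken the last bead and therefore loses → W
n=1: only reaches 0(W), which is W → L
n=2: reaches L-position 1 → W
n=3: only reaches 2(W), 0(W), all W → L
n=4: reaches L-position 3 → W
n=5: only reaches 4(W), 2(W), all W → L
n=6: reaches L-position 5 → W
n=7: reaches L-position 1 → W
n=8: reaches L-position 5 → W
n=9: reaches L-position 3 → W
n=10: only reaches 9(W), 7(W), 4(W), 2(W), all W → L
n=11: reaches L-position 10 → W
n=12: only reaches 11(W), 9(W), 6(W), 4(W), all W → L
n=13: reaches L-position 12 → W
n=14: only reaches 13(W), 11(W), 8(W), 6(W), all W → L
n=15: reaches L-position 14 → W
n=16: reaches L-position 10 → W
n=17: reaches L-position 14 → W
n=18: reaches L-position 12 → W
n=19: only reaches 18(W), 16(W), 13(W), 11(W), all W → L
n=20: reaches L-position 19 → W
n=21: only reaches 20(W), 18(W), 15(W), 13(W), all W → L
n=22: reaches L-position 21 → W
n=23: only reaches 22(W), 20(W), 17(W), 15(W), all W → L
n=24: reaches L-position 23 → W
n=25: reaches L-position 19 → W
n=26: reaches L-position 23 → W
n=27: reaches L-position 21 → W
n=28: only reaches 27(W), 25(W), 22(W), 20(W), all W → L
n=29: reaches L-position 28 → W
n=30: only reaches 29(W), 27(W), 24(W), 22(W), all W → L
n=31: reaches L-position 30 → W
n=32: only reaches 31(W), 29(W), 26(W), 24(W), all W → L
n=33: reaches L-position 32 → W
n=34: reaches L-position 28 → W
n=35: reaches L-position 32 → W
L entries with 0 ≤ n ≤ 35: n = 1, 3, 5, 10, 12, 14, 19, 21, 23, 28, 30, 32; that makes 12.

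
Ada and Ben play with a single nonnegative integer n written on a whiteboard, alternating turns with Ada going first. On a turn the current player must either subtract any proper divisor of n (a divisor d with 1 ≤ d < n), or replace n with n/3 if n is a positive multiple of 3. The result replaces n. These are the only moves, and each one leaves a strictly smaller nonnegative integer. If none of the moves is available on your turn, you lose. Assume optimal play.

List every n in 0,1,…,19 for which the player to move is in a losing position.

0, 1, 4, 7, 9, 11, 13, 15, 17, 19

Positions with no move are L. A position that does have a move is losing for the player to move precisely when every available move leads to a winning position for the opponent. Fill in the labels:
n=0: no move → L
n=1: no move → L
n=2: can move to 1, which is L ⇒ W
n=3: can move to 1, which is L ⇒ W
n=4: moves to 2(W), 3(W); every one is W ⇒ L
n=5: can move to 4, which is L ⇒ W
n=6: can move to 4, which is L ⇒ W
n=7: the only move is to 6(W), a W ⇒ L
n=8: can move to 4, which is L ⇒ W
n=9: moves to 3(W), 6(W), 8(W); every one is W ⇒ L
n=10: can move to 9, which is L ⇒ W
n=11: the only move is to 10(W), a W ⇒ L
n=12: can move to 4, which is L ⇒ W
n=13: the only move is to 12(W), a W ⇒ L
n=14: can move to 7, which is L ⇒ W
n=15: moves to 5(W), 10(W), 12(W), 14(W); every one is W ⇒ L
n=16: can move to 15, which is L ⇒ W
n=17: the only move is to 16(W), a W ⇒ L
n=18: can move to 9, which is L ⇒ W
n=19: the only move is to 18(W), a W ⇒ L
Reading off the rows marked L gives the requested list; there are 10 such values of n.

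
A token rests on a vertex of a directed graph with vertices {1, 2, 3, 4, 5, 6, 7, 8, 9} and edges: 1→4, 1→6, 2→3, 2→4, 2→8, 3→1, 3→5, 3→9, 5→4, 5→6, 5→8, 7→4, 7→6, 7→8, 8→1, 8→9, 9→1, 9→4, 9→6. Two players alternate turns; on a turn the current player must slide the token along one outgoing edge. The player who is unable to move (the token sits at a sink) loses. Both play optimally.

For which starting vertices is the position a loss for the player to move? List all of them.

3, 4, 6, 8

Build the W/L table. Terminal = L. A non-terminal position is W if it has a move to some L; otherwise it is L.
Every edge goes from a vertex to one that appears earlier in the order 6, 4, 1, 9, 8, 5, 7, 3, 2, so processing vertices in that order labels each vertex after all of its successors.
6: no outgoing edge → L
4: no outgoing edge → L
1: can move to 4, which is L ⇒ W
9: can move to 4, which is L ⇒ W
8: moves to 9(W), 1(W); every one is W ⇒ L
5: can move to 8, which is L ⇒ W
7: can move to 8, which is L ⇒ W
3: moves to 5(W), 9(W), 1(W); every one is W ⇒ L
2: can move to 3, which is L ⇒ W
Reading off the rows marked L gives the requested list; there are 4 such vertices.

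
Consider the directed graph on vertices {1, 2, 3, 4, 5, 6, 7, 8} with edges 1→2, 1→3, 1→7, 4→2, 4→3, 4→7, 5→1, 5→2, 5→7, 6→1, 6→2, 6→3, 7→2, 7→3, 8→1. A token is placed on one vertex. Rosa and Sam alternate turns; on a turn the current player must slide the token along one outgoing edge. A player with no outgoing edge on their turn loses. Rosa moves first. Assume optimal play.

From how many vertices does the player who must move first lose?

Label each position W (a win for the player to move) or L (a loss). A position with no legal move is L; any other position is W exactly when some move reaches an L, and L when every move reaches a W.
Every edge goes from a vertex to one that appears earlier in the order 2, 3, 7, 1, 5, 4, 6, 8, so processing vertices in that order labels each vertex after all of its successors.
2: no outgoing edge → L
3: no outgoing edge → L
7: →3(L), so W
1: →3(L), so W
5: →2(L), so W
4: →3(L), so W
6: →3(L), so W
8: →1(W) only, which is W, so L
The L vertices are 2, 3, 8; that is 3 in all.

3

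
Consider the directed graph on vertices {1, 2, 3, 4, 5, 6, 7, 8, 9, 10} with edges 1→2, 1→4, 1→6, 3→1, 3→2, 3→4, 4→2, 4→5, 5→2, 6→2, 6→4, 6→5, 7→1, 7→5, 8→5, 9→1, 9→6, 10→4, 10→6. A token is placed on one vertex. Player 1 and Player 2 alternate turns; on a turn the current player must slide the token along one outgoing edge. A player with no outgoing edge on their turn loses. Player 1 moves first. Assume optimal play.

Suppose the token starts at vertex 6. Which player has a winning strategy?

Player 1 wins.

Positions with no move are L. A position that does have a move is losing for the player to move precisely when every available move leads to a winning position for the opponent. Fill in the labels:
Every edge goes from a vertex to one that appears earlier in the order 2, 5, 4, 6, 1, 7, 9, 3, 8, 10, so processing vertices in that order labels each vertex after all of its successors.
2: no outgoing edge → L
5: W (go to 2, an L position)
4: W (go to 2, an L position)
6: W (go to 2, an L position)
1: W (go to 2, an L position)
7: L (options 1(W), 5(W) are all W)
9: L (options 1(W), 6(W) are all W)
3: W (go to 2, an L position)
8: L (sole option 5(W) is W)
10: L (options 6(W), 4(W) are all W)
The starting position 6 is W: Player 1 should move to 2, handing over an L position.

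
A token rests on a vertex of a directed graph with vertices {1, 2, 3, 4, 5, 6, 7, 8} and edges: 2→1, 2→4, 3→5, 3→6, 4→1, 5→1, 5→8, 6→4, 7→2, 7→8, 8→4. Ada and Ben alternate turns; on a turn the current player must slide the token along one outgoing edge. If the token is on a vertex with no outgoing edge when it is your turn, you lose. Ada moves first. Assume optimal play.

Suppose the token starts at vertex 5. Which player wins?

Build the W/L table. Terminal = L. A non-terminal position is W if it has a move to some L; otherwise it is L.
Every edge goes from a vertex to one that appears earlier in the order 1, 4, 6, 8, 2, 5, 3, 7, so processing vertices in that order labels each vertex after all of its successors.
1: no outgoing edge → L
4: →1(L), so W
6: →4(W) only, which is W, so L
8: →4(W) only, which is W, so L
2: →1(L), so W
5: →8(L), so W
3: →6(L), so W
7: →8(L), so W
From 5 Ada can move to 8, reaching an L position.

Ada wins.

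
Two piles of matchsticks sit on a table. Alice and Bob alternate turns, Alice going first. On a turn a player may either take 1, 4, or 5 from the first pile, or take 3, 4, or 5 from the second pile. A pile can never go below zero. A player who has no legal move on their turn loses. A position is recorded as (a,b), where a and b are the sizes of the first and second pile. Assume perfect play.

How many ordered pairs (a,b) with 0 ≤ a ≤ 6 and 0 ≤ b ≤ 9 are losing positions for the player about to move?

20

Label each position W (a win for the player to move) or L (a loss). A position with no legal move is L; any other position is W exactly when some move reaches an L, and L when every move reaches a W.
Every move lowers a or b (never raises either), so fill the grid row by row in increasing a, and left to right within a row: each cell's successors are then already labelled.
      b=0  b=1  b=2  b=3  b=4  b=5  b=6  b=7  b=8  b=9
a=0:    L    L    L    W    W    W    W    W    L    L
a=1:    W    W    W    L    L    L    W    W    W    W
a=2:    L    L    L    W    W    W    W    W    L    L
a=3:    W    W    W    L    L    L    W    W    W    W
a=4:    W    W    W    W    W    W    L    L    W    W
a=5:    W    W    W    W    W    W    W    W    W    W
a=6:    W    W    W    W    W    W    L    L    W    W
Cells with no legal move (terminal, hence L): (0,0), (0,1), (0,2).
The remaining L cells, each justified by listing all of its moves:
(0,8): L (options (0,5)(W), (0,4)(W), (0,3)(W) are all W)
(0,9): L (options (0,6)(W), (0,5)(W), (0,4)(W) are all W)
(1,3): L (options (0,3)(W), (1,0)(W) are all W)
(1,4): L (options (0,4)(W), (1,1)(W), (1,0)(W) are all W)
(1,5): L (options (0,5)(W), (1,2)(W), (1,1)(W), (1,0)(W) are all W)
(2,0): L (sole option (1,0)(W) is W)
(2,1): L (sole option (1,1)(W) is W)
(2,2): L (sole option (1,2)(W) is W)
(2,8): L (options (1,8)(W), (2,5)(W), (2,4)(W), (2,3)(W) are all W)
(2,9): L (options (1,9)(W), (2,6)(W), (2,5)(W), (2,4)(W) are all W)
(3,3): L (options (2,3)(W), (3,0)(W) are all W)
(3,4): L (options (2,4)(W), (3,1)(W), (3,0)(W) are all W)
(3,5): L (options (2,5)(W), (3,2)(W), (3,1)(W), (3,0)(W) are all W)
(4,6): L (options (3,6)(W), (0,6)(W), (4,3)(W), (4,2)(W), (4,1)(W) are all W)
(4,7): L (options (3,7)(W), (0,7)(W), (4,4)(W), (4,3)(W), (4,2)(W) are all W)
(6,6): L (options (5,6)(W), (2,6)(W), (1,6)(W), (6,3)(W), (6,2)(W), (6,1)(W) are all W)
(6,7): L (options (5,7)(W), (2,7)(W), (1,7)(W), (6,4)(W), (6,3)(W), (6,2)(W) are all W)
Every other cell has at least one move into one of the L cells above, so it is W.
L cells per row: a=0: 5, a=1: 3, a=2: 5, a=3: 3, a=4: 2, a=5: 0, a=6: 2; total 20.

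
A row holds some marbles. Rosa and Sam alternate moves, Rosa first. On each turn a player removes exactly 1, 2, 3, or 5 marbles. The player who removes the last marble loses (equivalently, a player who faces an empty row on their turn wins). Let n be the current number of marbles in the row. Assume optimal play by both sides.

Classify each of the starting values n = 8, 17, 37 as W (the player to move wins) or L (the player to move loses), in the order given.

Use the standard recursion: the mover wins at a terminal position; elsewhere, the mover wins exactly when some move hands the opponent an L position.
n=0: no move; the opponent has just taken the last marble and therefore loses → W
n=1: only reaches 0(W), which is W → L
n=2: reaches L-position 1 → W
n=3: reaches L-position 1 → W
n=4: reaches L-position 1 → W
n=5: only reaches 4(W), 3(W), 2(W), 0(W), all W → L
n=6: reaches L-position 5 → W
n=7: reaches L-position 5 → W
n=8: reaches L-position 5 → W
n=9: only reaches 8(W), 7(W), 6(W), 4(W), all W → L
n=10: reaches L-position 9 → W
n=11: reaches L-position 9 → W
n=12: reaches L-position 9 → W
n=13: only reaches 12(W), 11(W), 10(W), 8(W), all W → L
n=14: reaches L-position 13 → W
n=15: reaches L-position 13 → W
n=16: reaches L-position 13 → W
n=17: only reaches 16(W), 15(W), 14(W), 12(W), all W → L
n=18: reaches L-position 17 → W
n=19: reaches L-position 17 → W
n=20: reaches L-position 17 → W
n=21: only reaches 20(W), 19(W), 18(W), 16(W), all W → L
n=22: reaches L-position 21 → W
n=23: reaches L-position 21 → W
n=24: reaches L-position 21 → W
n=25: only reaches 24(W), 23(W), 22(W), 20(W), all W → L
n=26: reaches L-position 25 → W
n=27: reaches L-position 25 → W
n=28: reaches L-position 25 → W
n=29: only reaches 28(W), 27(W), 26(W), 24(W), all W → L
n=30: reaches L-position 29 → W
n=31: reaches L-position 29 → W
n=32: reaches L-position 29 → W
n=33: only reaches 32(W), 31(W), 30(W), 28(W), all W → L
n=34: reaches L-position 33 → W
n=35: reaches L-position 33 → W
n=36: reaches L-position 33 → W
n=37: only reaches 36(W), 35(W), 34(W), 32(W), all W → L

8: W, 17: L, 37: L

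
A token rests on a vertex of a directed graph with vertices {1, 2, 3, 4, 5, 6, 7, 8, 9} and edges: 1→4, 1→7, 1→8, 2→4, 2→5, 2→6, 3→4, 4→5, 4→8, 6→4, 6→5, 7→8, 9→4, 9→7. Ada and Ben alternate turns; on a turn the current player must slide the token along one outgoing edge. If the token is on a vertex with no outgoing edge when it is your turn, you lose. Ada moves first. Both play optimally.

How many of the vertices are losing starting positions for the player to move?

4

Work bottom-up. With no move the player to move loses. Otherwise the position is W if at least one move leads to an L position for the opponent, and L if every move leads to a W.
Every edge goes from a vertex to one that appears earlier in the order 5, 8, 4, 7, 1, 3, 6, 2, 9, so processing vertices in that order labels each vertex after all of its successors.
5: no outgoing edge → L
8: no outgoing edge → L
4: →8(L), so W
7: →8(L), so W
1: →8(L), so W
3: →4(W) only, which is W, so L
6: →5(L), so W
2: →5(L), so W
9: →7(W), 4(W) — all W, so L
The L vertices are 3, 5, 8, 9; that is 4 in all.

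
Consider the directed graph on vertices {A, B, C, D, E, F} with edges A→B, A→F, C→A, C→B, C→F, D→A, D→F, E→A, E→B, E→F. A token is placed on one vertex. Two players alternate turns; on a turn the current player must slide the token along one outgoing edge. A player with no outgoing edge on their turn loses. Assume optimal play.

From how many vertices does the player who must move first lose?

Compute win/loss labels from the base case upward. A position with no move is L. Any other position is W if it can reach an L in one move, else L.
Every edge goes from a vertex to one that appears earlier in the order F, B, A, D, C, E, so processing vertices in that order labels each vertex after all of its successors.
F: no outgoing edge → L
B: no outgoing edge → L
A: →B(L), so W
D: →F(L), so W
C: →B(L), so W
E: →B(L), so W
The L vertices are B, F; that is 2 in all.

2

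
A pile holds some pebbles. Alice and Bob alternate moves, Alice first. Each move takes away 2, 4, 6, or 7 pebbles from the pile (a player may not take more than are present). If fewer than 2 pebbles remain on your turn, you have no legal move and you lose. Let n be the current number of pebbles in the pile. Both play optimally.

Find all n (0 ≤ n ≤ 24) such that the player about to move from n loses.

0, 1, 9, 10, 18, 19

Work bottom-up. With no move the player to move loses. Otherwise the position is W if at least one move leads to an L position for the opponent, and L if every move leads to a W.
n=0: no move → L
n=1: no move → L
n=2: W (go to 0, an L position)
n=3: W (go to 1, an L position)
n=4: W (go to 0, an L position)
n=5: W (go to 1, an L position)
n=6: W (go to 0, an L position)
n=7: W (go to 1, an L position)
n=8: W (go to 1, an L position)
n=9: L (options 7(W), 5(W), 3(W), 2(W) are all W)
n=10: L (options 8(W), 6(W), 4(W), 3(W) are all W)
n=11: W (go to 9, an L position)
n=12: W (go to 10, an L position)
n=13: W (go to 9, an L position)
n=14: W (go to 10, an L position)
n=15: W (go to 9, an L position)
n=16: W (go to 10, an L position)
n=17: W (go to 10, an L position)
n=18: L (options 16(W), 14(W), 12(W), 11(W) are all W)
n=19: L (options 17(W), 15(W), 13(W), 12(W) are all W)
n=20: W (go to 18, an L position)
n=21: W (go to 19, an L position)
n=22: W (go to 18, an L position)
n=23: W (go to 19, an L position)
n=24: W (go to 18, an L position)
Reading off the rows marked L gives the requested list; there are 6 such values of n.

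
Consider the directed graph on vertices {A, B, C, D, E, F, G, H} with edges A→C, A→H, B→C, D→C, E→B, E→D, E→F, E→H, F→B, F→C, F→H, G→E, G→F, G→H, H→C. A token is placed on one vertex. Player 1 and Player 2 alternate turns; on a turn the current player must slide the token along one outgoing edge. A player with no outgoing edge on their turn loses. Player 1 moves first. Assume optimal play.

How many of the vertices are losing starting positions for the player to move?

Compute win/loss labels from the base case upward. A position with no move is L. Any other position is W if it can reach an L in one move, else L.
Every edge goes from a vertex to one that appears earlier in the order C, H, B, F, D, E, A, G, so processing vertices in that order labels each vertex after all of its successors.
C: no outgoing edge → L
H: reaches L-position C → W
B: reaches L-position C → W
F: reaches L-position C → W
D: reaches L-position C → W
E: only reaches D(W), F(W), B(W), H(W), all W → L
A: reaches L-position C → W
G: reaches L-position E → W
The L vertices are C, E; that is 2 in all.

2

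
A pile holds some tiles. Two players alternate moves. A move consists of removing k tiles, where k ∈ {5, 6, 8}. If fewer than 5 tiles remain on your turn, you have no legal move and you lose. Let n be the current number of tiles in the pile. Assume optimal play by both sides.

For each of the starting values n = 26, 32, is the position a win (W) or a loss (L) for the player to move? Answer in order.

Use the standard recursion: the mover loses at a terminal position; elsewhere, the mover wins exactly when some move hands the opponent an L position.
n=0: no move → L
n=1: no move → L
n=2: no move → L
n=3: no move → L
n=4: no move → L
n=5: W (go to 0, an L position)
n=6: W (go to 1, an L position)
n=7: W (go to 2, an L position)
n=8: W (go to 3, an L position)
n=9: W (go to 4, an L position)
n=10: W (go to 4, an L position)
n=11: W (go to 3, an L position)
n=12: W (go to 4, an L position)
n=13: L (options 8(W), 7(W), 5(W) are all W)
n=14: L (options 9(W), 8(W), 6(W) are all W)
n=15: L (options 10(W), 9(W), 7(W) are all W)
n=16: L (options 11(W), 10(W), 8(W) are all W)
n=17: L (options 12(W), 11(W), 9(W) are all W)
n=18: W (go to 13, an L position)
n=19: W (go to 14, an L position)
n=20: W (go to 15, an L position)
n=21: W (go to 16, an L position)
n=22: W (go to 17, an L position)
n=23: W (go to 17, an L position)
n=24: W (go to 16, an L position)
n=25: W (go to 17, an L position)
n=26: L (options 21(W), 20(W), 18(W) are all W)
n=27: L (options 22(W), 21(W), 19(W) are all W)
n=28: L (options 23(W), 22(W), 20(W) are all W)
n=29: L (options 24(W), 23(W), 21(W) are all W)
n=30: L (options 25(W), 24(W), 22(W) are all W)
n=31: W (go to 26, an L position)
n=32: W (go to 27, an L position)

26: L, 32: W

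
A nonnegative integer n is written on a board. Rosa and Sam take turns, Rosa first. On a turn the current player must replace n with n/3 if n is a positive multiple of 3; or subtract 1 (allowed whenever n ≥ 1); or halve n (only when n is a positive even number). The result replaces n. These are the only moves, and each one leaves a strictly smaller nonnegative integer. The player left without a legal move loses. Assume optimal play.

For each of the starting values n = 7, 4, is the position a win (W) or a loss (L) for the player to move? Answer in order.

7: L, 4: W

Positions with no move are L. A position that does have a move is losing for the player to move precisely when every available move leads to a winning position for the opponent. Fill in the labels:
n=0: no move → L
n=1: W (go to 0, an L position)
n=2: L (sole option 1(W) is W)
n=3: W (go to 2, an L position)
n=4: W (go to 2, an L position)
n=5: L (sole option 4(W) is W)
n=6: W (go to 2, an L position)
n=7: L (sole option 6(W) is W)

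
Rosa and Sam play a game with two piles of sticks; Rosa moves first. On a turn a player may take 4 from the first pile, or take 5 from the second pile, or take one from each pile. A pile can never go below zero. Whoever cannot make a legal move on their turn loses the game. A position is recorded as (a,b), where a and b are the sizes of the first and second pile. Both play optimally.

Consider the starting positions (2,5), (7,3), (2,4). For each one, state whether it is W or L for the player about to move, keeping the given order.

(2,5): W, (7,3): L, (2,4): L

Build the W/L table. Terminal = L. A non-terminal position is W if it has a move to some L; otherwise it is L.
No move ever increases a pile, so every position that can arise here has a ≤ 7 and b ≤ 5; it is enough to label the cells with 0 ≤ a ≤ 7 and 0 ≤ b ≤ 5.
Every move lowers a or b (never raises either), so fill the grid row by row in increasing a, and left to right within a row: each cell's successors are then already labelled.
      b=0  b=1  b=2  b=3  b=4  b=5
a=0:    L    L    L    L    L    W
a=1:    L    W    W    W    W    W
a=2:    L    W    L    L    L    W
a=3:    L    W    L    W    W    W
a=4:    W    W    W    W    W    L
a=5:    W    L    L    L    L    L
a=6:    W    L    W    W    W    W
a=7:    W    L    W    L    L    L
Cells with no legal move (terminal, hence L): (0,0), (0,1), (0,2), (0,3), (0,4), (1,0), (2,0), (3,0).
The remaining L cells, each justified by listing all of its moves:
(2,2): L (sole option (1,1)(W) is W)
(2,3): L (sole option (1,2)(W) is W)
(2,4): L (sole option (1,3)(W) is W)
(3,2): L (sole option (2,1)(W) is W)
(4,5): L (options (0,5)(W), (4,0)(W), (3,4)(W) are all W)
(5,1): L (options (1,1)(W), (4,0)(W) are all W)
(5,2): L (options (1,2)(W), (4,1)(W) are all W)
(5,3): L (options (1,3)(W), (4,2)(W) are all W)
(5,4): L (options (1,4)(W), (4,3)(W) are all W)
(5,5): L (options (1,5)(W), (5,0)(W), (4,4)(W) are all W)
(6,1): L (options (2,1)(W), (5,0)(W) are all W)
(7,1): L (options (3,1)(W), (6,0)(W) are all W)
(7,3): L (options (3,3)(W), (6,2)(W) are all W)
(7,4): L (options (3,4)(W), (6,3)(W) are all W)
(7,5): L (options (3,5)(W), (7,0)(W), (6,4)(W) are all W)
Every other cell has at least one move into one of the L cells above, so it is W.
(2,5): the move to (2,0) reaches an L cell, so W
(7,3): one of the L cells justified above, so L
(2,4): one of the L cells justified above, so L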